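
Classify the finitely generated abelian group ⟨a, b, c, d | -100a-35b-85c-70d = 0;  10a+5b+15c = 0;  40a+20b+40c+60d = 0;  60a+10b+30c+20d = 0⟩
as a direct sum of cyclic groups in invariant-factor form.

rank_ℚ(R)=4; free=4−4=0
SNF(R) diag = [5, 10, 20, 20] → torsion [5, 10, 20, 20]

Answer: M ≅ ℤ/5 ⊕ ℤ/10 ⊕ ℤ/20 ⊕ ℤ/20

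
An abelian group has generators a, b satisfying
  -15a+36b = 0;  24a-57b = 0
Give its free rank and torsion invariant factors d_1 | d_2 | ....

Answer: M ≅ ℤ/3 ⊕ ℤ/3

Derivation:
rank_ℚ(R)=2; free=2−2=0
SNF(R) diag = [3, 3] → torsion [3, 3]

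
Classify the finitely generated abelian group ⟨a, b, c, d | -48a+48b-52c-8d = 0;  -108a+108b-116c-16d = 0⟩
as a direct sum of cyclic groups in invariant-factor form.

Answer: M ≅ ℤ^2 ⊕ ℤ/4 ⊕ ℤ/12

Derivation:
rank_ℚ(R)=2; free=4−2=2
SNF(R) diag = [4, 12] → torsion [4, 12]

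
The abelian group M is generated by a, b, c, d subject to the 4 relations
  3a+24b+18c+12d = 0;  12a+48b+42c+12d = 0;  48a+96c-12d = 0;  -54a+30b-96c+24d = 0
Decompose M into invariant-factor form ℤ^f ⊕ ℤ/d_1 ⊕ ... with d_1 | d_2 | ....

rank_ℚ(R)=4; free=4−4=0
SNF(R) diag = [3, 6, 6, 12] → torsion [3, 6, 6, 12]

Answer: M ≅ ℤ/3 ⊕ ℤ/6 ⊕ ℤ/6 ⊕ ℤ/12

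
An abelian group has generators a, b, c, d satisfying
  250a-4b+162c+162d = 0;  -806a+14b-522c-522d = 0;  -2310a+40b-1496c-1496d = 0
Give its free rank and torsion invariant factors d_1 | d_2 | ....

rank_ℚ(R)=3; free=4−3=1
SNF(R) diag = [2, 2, 6] → torsion [2, 2, 6]

Answer: M ≅ ℤ^1 ⊕ ℤ/2 ⊕ ℤ/2 ⊕ ℤ/6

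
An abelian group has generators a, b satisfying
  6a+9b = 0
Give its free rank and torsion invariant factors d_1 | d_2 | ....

rank_ℚ(R)=1; free=2−1=1
SNF(R) diag = [3] → torsion [3]

Answer: M ≅ ℤ^1 ⊕ ℤ/3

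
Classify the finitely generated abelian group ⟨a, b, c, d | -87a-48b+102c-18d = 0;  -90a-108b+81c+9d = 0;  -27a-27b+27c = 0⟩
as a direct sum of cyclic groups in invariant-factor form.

Answer: M ≅ ℤ^1 ⊕ ℤ/3 ⊕ ℤ/9 ⊕ ℤ/27

Derivation:
rank_ℚ(R)=3; free=4−3=1
SNF(R) diag = [3, 9, 27] → torsion [3, 9, 27]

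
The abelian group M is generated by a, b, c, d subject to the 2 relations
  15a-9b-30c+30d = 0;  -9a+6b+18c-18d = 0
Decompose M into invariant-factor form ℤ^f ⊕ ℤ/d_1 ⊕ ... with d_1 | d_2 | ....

rank_ℚ(R)=2; free=4−2=2
SNF(R) diag = [3, 3] → torsion [3, 3]

Answer: M ≅ ℤ^2 ⊕ ℤ/3 ⊕ ℤ/3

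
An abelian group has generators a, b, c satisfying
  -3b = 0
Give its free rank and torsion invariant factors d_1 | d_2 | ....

Answer: M ≅ ℤ^2 ⊕ ℤ/3

Derivation:
rank_ℚ(R)=1; free=3−1=2
SNF(R) diag = [3] → torsion [3]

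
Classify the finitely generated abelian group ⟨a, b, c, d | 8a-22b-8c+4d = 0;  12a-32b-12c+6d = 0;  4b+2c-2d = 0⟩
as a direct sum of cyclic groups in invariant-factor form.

Answer: M ≅ ℤ^1 ⊕ ℤ/2 ⊕ ℤ/2 ⊕ ℤ/2

Derivation:
rank_ℚ(R)=3; free=4−3=1
SNF(R) diag = [2, 2, 2] → torsion [2, 2, 2]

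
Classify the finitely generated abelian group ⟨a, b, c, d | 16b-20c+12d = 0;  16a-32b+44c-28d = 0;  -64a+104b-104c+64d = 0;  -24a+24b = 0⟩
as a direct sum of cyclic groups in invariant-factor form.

rank_ℚ(R)=4; free=4−4=0
SNF(R) diag = [4, 8, 24, 24] → torsion [4, 8, 24, 24]

Answer: M ≅ ℤ/4 ⊕ ℤ/8 ⊕ ℤ/24 ⊕ ℤ/24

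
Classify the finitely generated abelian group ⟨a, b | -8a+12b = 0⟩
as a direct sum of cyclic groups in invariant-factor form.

Answer: M ≅ ℤ^1 ⊕ ℤ/4

Derivation:
rank_ℚ(R)=1; free=2−1=1
SNF(R) diag = [4] → torsion [4]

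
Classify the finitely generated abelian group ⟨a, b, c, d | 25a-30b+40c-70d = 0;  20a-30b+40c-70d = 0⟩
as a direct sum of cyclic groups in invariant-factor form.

Answer: M ≅ ℤ^2 ⊕ ℤ/5 ⊕ ℤ/10

Derivation:
rank_ℚ(R)=2; free=4−2=2
SNF(R) diag = [5, 10] → torsion [5, 10]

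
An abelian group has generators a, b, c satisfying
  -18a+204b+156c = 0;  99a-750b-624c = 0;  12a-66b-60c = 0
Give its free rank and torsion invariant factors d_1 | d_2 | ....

Answer: M ≅ ℤ/3 ⊕ ℤ/6 ⊕ ℤ/12

Derivation:
rank_ℚ(R)=3; free=3−3=0
SNF(R) diag = [3, 6, 12] → torsion [3, 6, 12]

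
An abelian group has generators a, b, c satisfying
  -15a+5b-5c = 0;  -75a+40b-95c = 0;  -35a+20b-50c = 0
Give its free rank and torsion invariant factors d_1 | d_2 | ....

Answer: M ≅ ℤ/5 ⊕ ℤ/5 ⊕ ℤ/5

Derivation:
rank_ℚ(R)=3; free=3−3=0
SNF(R) diag = [5, 5, 5] → torsion [5, 5, 5]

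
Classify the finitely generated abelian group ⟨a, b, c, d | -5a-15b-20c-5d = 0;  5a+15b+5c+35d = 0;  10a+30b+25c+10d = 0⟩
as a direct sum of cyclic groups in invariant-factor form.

Answer: M ≅ ℤ^1 ⊕ ℤ/5 ⊕ ℤ/15 ⊕ ℤ/30

Derivation:
rank_ℚ(R)=3; free=4−3=1
SNF(R) diag = [5, 15, 30] → torsion [5, 15, 30]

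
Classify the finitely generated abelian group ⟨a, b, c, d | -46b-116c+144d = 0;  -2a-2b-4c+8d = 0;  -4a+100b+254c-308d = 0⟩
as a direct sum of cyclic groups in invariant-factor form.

Answer: M ≅ ℤ^1 ⊕ ℤ/2 ⊕ ℤ/2 ⊕ ℤ/6

Derivation:
rank_ℚ(R)=3; free=4−3=1
SNF(R) diag = [2, 2, 6] → torsion [2, 2, 6]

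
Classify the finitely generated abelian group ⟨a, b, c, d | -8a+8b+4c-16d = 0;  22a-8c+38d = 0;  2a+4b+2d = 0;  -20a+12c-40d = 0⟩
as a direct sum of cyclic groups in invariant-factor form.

rank_ℚ(R)=4; free=4−4=0
SNF(R) diag = [2, 4, 4, 4] → torsion [2, 4, 4, 4]

Answer: M ≅ ℤ/2 ⊕ ℤ/4 ⊕ ℤ/4 ⊕ ℤ/4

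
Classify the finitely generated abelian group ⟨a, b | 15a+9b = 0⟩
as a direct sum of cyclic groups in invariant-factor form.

rank_ℚ(R)=1; free=2−1=1
SNF(R) diag = [3] → torsion [3]

Answer: M ≅ ℤ^1 ⊕ ℤ/3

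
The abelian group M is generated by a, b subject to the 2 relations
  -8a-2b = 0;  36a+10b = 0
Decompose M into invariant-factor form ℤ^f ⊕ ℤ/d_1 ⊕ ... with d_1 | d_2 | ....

Answer: M ≅ ℤ/2 ⊕ ℤ/4

Derivation:
rank_ℚ(R)=2; free=2−2=0
SNF(R) diag = [2, 4] → torsion [2, 4]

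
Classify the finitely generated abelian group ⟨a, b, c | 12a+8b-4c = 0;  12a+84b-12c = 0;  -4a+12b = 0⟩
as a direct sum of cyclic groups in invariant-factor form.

Answer: M ≅ ℤ/4 ⊕ ℤ/4 ⊕ ℤ/12

Derivation:
rank_ℚ(R)=3; free=3−3=0
SNF(R) diag = [4, 4, 12] → torsion [4, 4, 12]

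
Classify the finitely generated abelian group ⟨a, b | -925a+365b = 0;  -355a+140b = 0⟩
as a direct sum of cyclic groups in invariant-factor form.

rank_ℚ(R)=2; free=2−2=0
SNF(R) diag = [5, 15] → torsion [5, 15]

Answer: M ≅ ℤ/5 ⊕ ℤ/15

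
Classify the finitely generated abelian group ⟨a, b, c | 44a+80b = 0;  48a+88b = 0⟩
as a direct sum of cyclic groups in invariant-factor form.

Answer: M ≅ ℤ^1 ⊕ ℤ/4 ⊕ ℤ/8

Derivation:
rank_ℚ(R)=2; free=3−2=1
SNF(R) diag = [4, 8] → torsion [4, 8]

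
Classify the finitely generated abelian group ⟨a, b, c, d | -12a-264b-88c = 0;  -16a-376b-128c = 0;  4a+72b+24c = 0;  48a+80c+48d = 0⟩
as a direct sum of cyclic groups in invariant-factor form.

rank_ℚ(R)=4; free=4−4=0
SNF(R) diag = [4, 8, 16, 48] → torsion [4, 8, 16, 48]

Answer: M ≅ ℤ/4 ⊕ ℤ/8 ⊕ ℤ/16 ⊕ ℤ/48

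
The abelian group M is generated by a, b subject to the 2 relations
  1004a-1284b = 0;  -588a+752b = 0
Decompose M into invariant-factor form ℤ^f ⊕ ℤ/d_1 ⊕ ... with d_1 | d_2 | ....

Answer: M ≅ ℤ/4 ⊕ ℤ/4

Derivation:
rank_ℚ(R)=2; free=2−2=0
SNF(R) diag = [4, 4] → torsion [4, 4]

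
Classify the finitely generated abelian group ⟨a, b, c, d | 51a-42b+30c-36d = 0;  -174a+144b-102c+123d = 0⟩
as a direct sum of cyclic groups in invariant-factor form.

rank_ℚ(R)=2; free=4−2=2
SNF(R) diag = [3, 3] → torsion [3, 3]

Answer: M ≅ ℤ^2 ⊕ ℤ/3 ⊕ ℤ/3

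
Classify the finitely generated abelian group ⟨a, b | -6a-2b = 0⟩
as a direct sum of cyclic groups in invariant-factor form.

Answer: M ≅ ℤ^1 ⊕ ℤ/2

Derivation:
rank_ℚ(R)=1; free=2−1=1
SNF(R) diag = [2] → torsion [2]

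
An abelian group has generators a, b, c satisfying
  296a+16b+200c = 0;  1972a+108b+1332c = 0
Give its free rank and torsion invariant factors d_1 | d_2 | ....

rank_ℚ(R)=2; free=3−2=1
SNF(R) diag = [4, 8] → torsion [4, 8]

Answer: M ≅ ℤ^1 ⊕ ℤ/4 ⊕ ℤ/8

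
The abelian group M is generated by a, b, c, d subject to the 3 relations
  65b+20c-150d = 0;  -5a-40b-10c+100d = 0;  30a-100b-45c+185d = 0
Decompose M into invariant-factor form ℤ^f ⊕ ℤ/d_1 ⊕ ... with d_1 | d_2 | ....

Answer: M ≅ ℤ^1 ⊕ ℤ/5 ⊕ ℤ/5 ⊕ ℤ/5

Derivation:
rank_ℚ(R)=3; free=4−3=1
SNF(R) diag = [5, 5, 5] → torsion [5, 5, 5]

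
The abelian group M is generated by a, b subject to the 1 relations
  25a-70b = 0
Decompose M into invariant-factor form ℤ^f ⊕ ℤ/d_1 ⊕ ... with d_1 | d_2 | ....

Answer: M ≅ ℤ^1 ⊕ ℤ/5

Derivation:
rank_ℚ(R)=1; free=2−1=1
SNF(R) diag = [5] → torsion [5]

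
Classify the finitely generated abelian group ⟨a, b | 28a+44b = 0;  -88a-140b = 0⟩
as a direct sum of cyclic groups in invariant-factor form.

Answer: M ≅ ℤ/4 ⊕ ℤ/12

Derivation:
rank_ℚ(R)=2; free=2−2=0
SNF(R) diag = [4, 12] → torsion [4, 12]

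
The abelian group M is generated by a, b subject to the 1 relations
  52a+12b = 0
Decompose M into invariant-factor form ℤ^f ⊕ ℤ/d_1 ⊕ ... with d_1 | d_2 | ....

Answer: M ≅ ℤ^1 ⊕ ℤ/4

Derivation:
rank_ℚ(R)=1; free=2−1=1
SNF(R) diag = [4] → torsion [4]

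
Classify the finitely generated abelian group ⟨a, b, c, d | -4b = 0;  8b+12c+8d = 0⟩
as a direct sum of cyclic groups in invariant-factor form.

Answer: M ≅ ℤ^2 ⊕ ℤ/4 ⊕ ℤ/4

Derivation:
rank_ℚ(R)=2; free=4−2=2
SNF(R) diag = [4, 4] → torsion [4, 4]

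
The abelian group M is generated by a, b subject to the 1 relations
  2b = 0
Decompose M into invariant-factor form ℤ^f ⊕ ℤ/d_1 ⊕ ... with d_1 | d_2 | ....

rank_ℚ(R)=1; free=2−1=1
SNF(R) diag = [2] → torsion [2]

Answer: M ≅ ℤ^1 ⊕ ℤ/2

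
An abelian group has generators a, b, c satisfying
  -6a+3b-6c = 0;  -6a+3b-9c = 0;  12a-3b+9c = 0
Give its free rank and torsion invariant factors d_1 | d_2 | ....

Answer: M ≅ ℤ/3 ⊕ ℤ/3 ⊕ ℤ/6

Derivation:
rank_ℚ(R)=3; free=3−3=0
SNF(R) diag = [3, 3, 6] → torsion [3, 3, 6]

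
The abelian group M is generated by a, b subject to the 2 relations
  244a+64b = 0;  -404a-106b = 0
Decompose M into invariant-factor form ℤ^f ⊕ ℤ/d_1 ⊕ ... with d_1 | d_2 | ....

Answer: M ≅ ℤ/2 ⊕ ℤ/4

Derivation:
rank_ℚ(R)=2; free=2−2=0
SNF(R) diag = [2, 4] → torsion [2, 4]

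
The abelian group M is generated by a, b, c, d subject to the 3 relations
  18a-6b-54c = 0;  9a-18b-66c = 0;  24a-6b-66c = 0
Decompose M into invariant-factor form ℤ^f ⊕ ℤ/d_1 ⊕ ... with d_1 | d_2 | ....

rank_ℚ(R)=3; free=4−3=1
SNF(R) diag = [3, 6, 12] → torsion [3, 6, 12]

Answer: M ≅ ℤ^1 ⊕ ℤ/3 ⊕ ℤ/6 ⊕ ℤ/12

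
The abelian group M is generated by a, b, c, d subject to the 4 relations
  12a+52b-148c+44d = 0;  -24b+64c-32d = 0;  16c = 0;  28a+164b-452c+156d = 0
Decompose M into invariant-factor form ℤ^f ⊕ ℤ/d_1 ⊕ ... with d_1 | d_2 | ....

rank_ℚ(R)=4; free=4−4=0
SNF(R) diag = [4, 8, 16, 32] → torsion [4, 8, 16, 32]

Answer: M ≅ ℤ/4 ⊕ ℤ/8 ⊕ ℤ/16 ⊕ ℤ/32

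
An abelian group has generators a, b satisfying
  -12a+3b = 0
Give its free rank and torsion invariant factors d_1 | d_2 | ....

rank_ℚ(R)=1; free=2−1=1
SNF(R) diag = [3] → torsion [3]

Answer: M ≅ ℤ^1 ⊕ ℤ/3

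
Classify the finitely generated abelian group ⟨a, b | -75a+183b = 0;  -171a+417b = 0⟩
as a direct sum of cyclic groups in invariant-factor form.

Answer: M ≅ ℤ/3 ⊕ ℤ/6

Derivation:
rank_ℚ(R)=2; free=2−2=0
SNF(R) diag = [3, 6] → torsion [3, 6]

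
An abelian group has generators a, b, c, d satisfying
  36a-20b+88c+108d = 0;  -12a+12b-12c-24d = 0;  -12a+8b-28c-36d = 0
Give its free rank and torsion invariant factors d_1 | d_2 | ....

rank_ℚ(R)=3; free=4−3=1
SNF(R) diag = [4, 12, 12] → torsion [4, 12, 12]

Answer: M ≅ ℤ^1 ⊕ ℤ/4 ⊕ ℤ/12 ⊕ ℤ/12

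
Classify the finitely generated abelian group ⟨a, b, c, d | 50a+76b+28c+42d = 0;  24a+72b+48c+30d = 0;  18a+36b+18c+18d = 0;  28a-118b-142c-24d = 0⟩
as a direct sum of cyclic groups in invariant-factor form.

rank_ℚ(R)=4; free=4−4=0
SNF(R) diag = [2, 6, 18, 18] → torsion [2, 6, 18, 18]

Answer: M ≅ ℤ/2 ⊕ ℤ/6 ⊕ ℤ/18 ⊕ ℤ/18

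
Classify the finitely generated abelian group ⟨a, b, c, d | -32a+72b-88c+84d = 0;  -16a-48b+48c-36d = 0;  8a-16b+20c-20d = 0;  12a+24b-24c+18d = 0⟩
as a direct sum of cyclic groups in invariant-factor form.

rank_ℚ(R)=4; free=4−4=0
SNF(R) diag = [2, 4, 8, 24] → torsion [2, 4, 8, 24]

Answer: M ≅ ℤ/2 ⊕ ℤ/4 ⊕ ℤ/8 ⊕ ℤ/24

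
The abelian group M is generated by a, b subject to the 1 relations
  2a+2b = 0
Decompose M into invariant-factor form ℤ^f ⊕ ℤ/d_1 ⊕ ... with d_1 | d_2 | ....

rank_ℚ(R)=1; free=2−1=1
SNF(R) diag = [2] → torsion [2]

Answer: M ≅ ℤ^1 ⊕ ℤ/2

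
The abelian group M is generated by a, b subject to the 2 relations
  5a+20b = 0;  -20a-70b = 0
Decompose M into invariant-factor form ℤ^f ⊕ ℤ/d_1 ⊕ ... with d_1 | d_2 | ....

rank_ℚ(R)=2; free=2−2=0
SNF(R) diag = [5, 10] → torsion [5, 10]

Answer: M ≅ ℤ/5 ⊕ ℤ/10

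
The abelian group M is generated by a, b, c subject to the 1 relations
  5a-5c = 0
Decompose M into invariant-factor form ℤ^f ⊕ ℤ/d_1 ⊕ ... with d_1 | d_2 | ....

rank_ℚ(R)=1; free=3−1=2
SNF(R) diag = [5] → torsion [5]

Answer: M ≅ ℤ^2 ⊕ ℤ/5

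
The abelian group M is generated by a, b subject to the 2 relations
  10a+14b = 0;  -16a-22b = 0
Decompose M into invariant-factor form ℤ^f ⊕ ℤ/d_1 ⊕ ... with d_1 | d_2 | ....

Answer: M ≅ ℤ/2 ⊕ ℤ/2

Derivation:
rank_ℚ(R)=2; free=2−2=0
SNF(R) diag = [2, 2] → torsion [2, 2]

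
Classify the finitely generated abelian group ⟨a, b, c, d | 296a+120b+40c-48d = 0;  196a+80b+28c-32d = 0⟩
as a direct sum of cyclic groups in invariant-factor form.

Answer: M ≅ ℤ^2 ⊕ ℤ/4 ⊕ ℤ/8

Derivation:
rank_ℚ(R)=2; free=4−2=2
SNF(R) diag = [4, 8] → torsion [4, 8]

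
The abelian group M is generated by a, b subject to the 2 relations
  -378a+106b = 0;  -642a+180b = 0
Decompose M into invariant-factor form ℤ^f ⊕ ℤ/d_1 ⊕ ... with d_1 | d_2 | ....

Answer: M ≅ ℤ/2 ⊕ ℤ/6

Derivation:
rank_ℚ(R)=2; free=2−2=0
SNF(R) diag = [2, 6] → torsion [2, 6]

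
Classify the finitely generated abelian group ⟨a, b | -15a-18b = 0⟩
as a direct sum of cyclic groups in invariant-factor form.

rank_ℚ(R)=1; free=2−1=1
SNF(R) diag = [3] → torsion [3]

Answer: M ≅ ℤ^1 ⊕ ℤ/3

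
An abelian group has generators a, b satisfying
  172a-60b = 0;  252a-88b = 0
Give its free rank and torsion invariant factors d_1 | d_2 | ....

Answer: M ≅ ℤ/4 ⊕ ℤ/4

Derivation:
rank_ℚ(R)=2; free=2−2=0
SNF(R) diag = [4, 4] → torsion [4, 4]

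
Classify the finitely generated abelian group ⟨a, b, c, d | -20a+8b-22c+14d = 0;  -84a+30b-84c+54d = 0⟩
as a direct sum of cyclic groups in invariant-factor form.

rank_ℚ(R)=2; free=4−2=2
SNF(R) diag = [2, 6] → torsion [2, 6]

Answer: M ≅ ℤ^2 ⊕ ℤ/2 ⊕ ℤ/6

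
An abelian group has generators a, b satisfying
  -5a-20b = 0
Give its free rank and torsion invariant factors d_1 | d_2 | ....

Answer: M ≅ ℤ^1 ⊕ ℤ/5

Derivation:
rank_ℚ(R)=1; free=2−1=1
SNF(R) diag = [5] → torsion [5]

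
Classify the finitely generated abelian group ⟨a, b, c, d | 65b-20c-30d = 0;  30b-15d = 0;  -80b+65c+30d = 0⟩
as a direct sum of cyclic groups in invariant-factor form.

rank_ℚ(R)=3; free=4−3=1
SNF(R) diag = [5, 15, 15] → torsion [5, 15, 15]

Answer: M ≅ ℤ^1 ⊕ ℤ/5 ⊕ ℤ/15 ⊕ ℤ/15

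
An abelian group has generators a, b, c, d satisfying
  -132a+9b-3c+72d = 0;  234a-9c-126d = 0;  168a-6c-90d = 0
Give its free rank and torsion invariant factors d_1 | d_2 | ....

Answer: M ≅ ℤ^1 ⊕ ℤ/3 ⊕ ℤ/9 ⊕ ℤ/18

Derivation:
rank_ℚ(R)=3; free=4−3=1
SNF(R) diag = [3, 9, 18] → torsion [3, 9, 18]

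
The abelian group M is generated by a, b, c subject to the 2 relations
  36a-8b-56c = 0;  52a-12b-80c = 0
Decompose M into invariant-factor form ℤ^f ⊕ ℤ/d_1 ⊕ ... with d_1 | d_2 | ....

Answer: M ≅ ℤ^1 ⊕ ℤ/4 ⊕ ℤ/4

Derivation:
rank_ℚ(R)=2; free=3−2=1
SNF(R) diag = [4, 4] → torsion [4, 4]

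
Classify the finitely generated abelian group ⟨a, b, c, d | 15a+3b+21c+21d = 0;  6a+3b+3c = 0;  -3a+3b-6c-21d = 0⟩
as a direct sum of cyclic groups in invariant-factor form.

rank_ℚ(R)=3; free=4−3=1
SNF(R) diag = [3, 3, 9] → torsion [3, 3, 9]

Answer: M ≅ ℤ^1 ⊕ ℤ/3 ⊕ ℤ/3 ⊕ ℤ/9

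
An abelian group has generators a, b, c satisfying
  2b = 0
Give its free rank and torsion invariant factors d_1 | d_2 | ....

Answer: M ≅ ℤ^2 ⊕ ℤ/2

Derivation:
rank_ℚ(R)=1; free=3−1=2
SNF(R) diag = [2] → torsion [2]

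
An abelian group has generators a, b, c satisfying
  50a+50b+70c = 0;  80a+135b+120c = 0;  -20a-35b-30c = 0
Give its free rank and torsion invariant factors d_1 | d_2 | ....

rank_ℚ(R)=3; free=3−3=0
SNF(R) diag = [5, 10, 10] → torsion [5, 10, 10]

Answer: M ≅ ℤ/5 ⊕ ℤ/10 ⊕ ℤ/10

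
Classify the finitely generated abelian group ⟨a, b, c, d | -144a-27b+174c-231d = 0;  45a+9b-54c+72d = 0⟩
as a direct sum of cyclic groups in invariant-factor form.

rank_ℚ(R)=2; free=4−2=2
SNF(R) diag = [3, 9] → torsion [3, 9]

Answer: M ≅ ℤ^2 ⊕ ℤ/3 ⊕ ℤ/9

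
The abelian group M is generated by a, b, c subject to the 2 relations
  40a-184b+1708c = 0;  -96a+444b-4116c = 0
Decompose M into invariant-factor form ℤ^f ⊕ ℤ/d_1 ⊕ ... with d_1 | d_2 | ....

rank_ℚ(R)=2; free=3−2=1
SNF(R) diag = [4, 12] → torsion [4, 12]

Answer: M ≅ ℤ^1 ⊕ ℤ/4 ⊕ ℤ/12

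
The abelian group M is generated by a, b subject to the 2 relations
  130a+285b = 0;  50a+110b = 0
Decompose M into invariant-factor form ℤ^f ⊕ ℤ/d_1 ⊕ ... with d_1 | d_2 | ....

Answer: M ≅ ℤ/5 ⊕ ℤ/10

Derivation:
rank_ℚ(R)=2; free=2−2=0
SNF(R) diag = [5, 10] → torsion [5, 10]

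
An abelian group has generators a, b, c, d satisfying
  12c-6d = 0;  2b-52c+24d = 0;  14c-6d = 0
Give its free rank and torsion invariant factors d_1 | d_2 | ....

rank_ℚ(R)=3; free=4−3=1
SNF(R) diag = [2, 2, 6] → torsion [2, 2, 6]

Answer: M ≅ ℤ^1 ⊕ ℤ/2 ⊕ ℤ/2 ⊕ ℤ/6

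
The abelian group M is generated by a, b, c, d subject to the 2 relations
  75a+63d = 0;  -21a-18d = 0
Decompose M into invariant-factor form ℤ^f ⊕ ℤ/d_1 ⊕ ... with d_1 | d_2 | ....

Answer: M ≅ ℤ^2 ⊕ ℤ/3 ⊕ ℤ/9

Derivation:
rank_ℚ(R)=2; free=4−2=2
SNF(R) diag = [3, 9] → torsion [3, 9]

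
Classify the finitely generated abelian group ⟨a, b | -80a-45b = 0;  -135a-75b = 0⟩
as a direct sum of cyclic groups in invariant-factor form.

Answer: M ≅ ℤ/5 ⊕ ℤ/15

Derivation:
rank_ℚ(R)=2; free=2−2=0
SNF(R) diag = [5, 15] → torsion [5, 15]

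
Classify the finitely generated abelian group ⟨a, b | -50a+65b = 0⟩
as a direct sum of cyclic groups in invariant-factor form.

rank_ℚ(R)=1; free=2−1=1
SNF(R) diag = [5] → torsion [5]

Answer: M ≅ ℤ^1 ⊕ ℤ/5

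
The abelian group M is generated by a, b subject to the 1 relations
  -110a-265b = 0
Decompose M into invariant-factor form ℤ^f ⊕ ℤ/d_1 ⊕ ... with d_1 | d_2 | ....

rank_ℚ(R)=1; free=2−1=1
SNF(R) diag = [5] → torsion [5]

Answer: M ≅ ℤ^1 ⊕ ℤ/5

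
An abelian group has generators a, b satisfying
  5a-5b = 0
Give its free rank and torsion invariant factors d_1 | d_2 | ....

Answer: M ≅ ℤ^1 ⊕ ℤ/5

Derivation:
rank_ℚ(R)=1; free=2−1=1
SNF(R) diag = [5] → torsion [5]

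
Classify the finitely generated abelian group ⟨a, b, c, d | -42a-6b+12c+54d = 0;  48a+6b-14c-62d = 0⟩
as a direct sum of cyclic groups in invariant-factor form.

Answer: M ≅ ℤ^2 ⊕ ℤ/2 ⊕ ℤ/6

Derivation:
rank_ℚ(R)=2; free=4−2=2
SNF(R) diag = [2, 6] → torsion [2, 6]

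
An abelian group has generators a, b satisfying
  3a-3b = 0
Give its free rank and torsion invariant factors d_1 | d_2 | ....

rank_ℚ(R)=1; free=2−1=1
SNF(R) diag = [3] → torsion [3]

Answer: M ≅ ℤ^1 ⊕ ℤ/3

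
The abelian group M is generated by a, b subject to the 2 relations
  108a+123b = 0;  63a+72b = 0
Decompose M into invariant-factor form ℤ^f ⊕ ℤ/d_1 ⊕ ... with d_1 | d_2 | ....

rank_ℚ(R)=2; free=2−2=0
SNF(R) diag = [3, 9] → torsion [3, 9]

Answer: M ≅ ℤ/3 ⊕ ℤ/9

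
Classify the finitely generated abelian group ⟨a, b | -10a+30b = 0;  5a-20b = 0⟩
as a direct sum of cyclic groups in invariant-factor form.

Answer: M ≅ ℤ/5 ⊕ ℤ/10

Derivation:
rank_ℚ(R)=2; free=2−2=0
SNF(R) diag = [5, 10] → torsion [5, 10]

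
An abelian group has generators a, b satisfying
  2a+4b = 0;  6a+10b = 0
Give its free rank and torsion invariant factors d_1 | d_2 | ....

Answer: M ≅ ℤ/2 ⊕ ℤ/2

Derivation:
rank_ℚ(R)=2; free=2−2=0
SNF(R) diag = [2, 2] → torsion [2, 2]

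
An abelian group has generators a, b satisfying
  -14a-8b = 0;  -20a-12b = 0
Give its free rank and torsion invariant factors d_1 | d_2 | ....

Answer: M ≅ ℤ/2 ⊕ ℤ/4

Derivation:
rank_ℚ(R)=2; free=2−2=0
SNF(R) diag = [2, 4] → torsion [2, 4]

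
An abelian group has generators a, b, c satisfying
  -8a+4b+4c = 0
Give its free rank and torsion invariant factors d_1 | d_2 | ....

rank_ℚ(R)=1; free=3−1=2
SNF(R) diag = [4] → torsion [4]

Answer: M ≅ ℤ^2 ⊕ ℤ/4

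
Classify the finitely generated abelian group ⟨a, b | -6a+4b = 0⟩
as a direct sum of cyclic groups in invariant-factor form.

rank_ℚ(R)=1; free=2−1=1
SNF(R) diag = [2] → torsion [2]

Answer: M ≅ ℤ^1 ⊕ ℤ/2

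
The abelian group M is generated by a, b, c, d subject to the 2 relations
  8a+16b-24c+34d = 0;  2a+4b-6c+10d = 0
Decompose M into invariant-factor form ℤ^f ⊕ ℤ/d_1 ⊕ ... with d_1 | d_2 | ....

rank_ℚ(R)=2; free=4−2=2
SNF(R) diag = [2, 6] → torsion [2, 6]

Answer: M ≅ ℤ^2 ⊕ ℤ/2 ⊕ ℤ/6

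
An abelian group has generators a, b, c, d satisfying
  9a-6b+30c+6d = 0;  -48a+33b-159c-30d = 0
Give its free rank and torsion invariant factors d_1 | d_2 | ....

Answer: M ≅ ℤ^2 ⊕ ℤ/3 ⊕ ℤ/3

Derivation:
rank_ℚ(R)=2; free=4−2=2
SNF(R) diag = [3, 3] → torsion [3, 3]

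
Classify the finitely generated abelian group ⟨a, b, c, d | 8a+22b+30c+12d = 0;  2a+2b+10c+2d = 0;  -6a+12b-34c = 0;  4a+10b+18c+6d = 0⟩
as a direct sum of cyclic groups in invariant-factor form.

rank_ℚ(R)=4; free=4−4=0
SNF(R) diag = [2, 2, 2, 2] → torsion [2, 2, 2, 2]

Answer: M ≅ ℤ/2 ⊕ ℤ/2 ⊕ ℤ/2 ⊕ ℤ/2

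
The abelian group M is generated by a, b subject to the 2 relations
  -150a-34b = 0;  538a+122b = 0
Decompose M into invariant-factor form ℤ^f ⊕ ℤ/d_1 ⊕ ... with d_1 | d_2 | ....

Answer: M ≅ ℤ/2 ⊕ ℤ/4

Derivation:
rank_ℚ(R)=2; free=2−2=0
SNF(R) diag = [2, 4] → torsion [2, 4]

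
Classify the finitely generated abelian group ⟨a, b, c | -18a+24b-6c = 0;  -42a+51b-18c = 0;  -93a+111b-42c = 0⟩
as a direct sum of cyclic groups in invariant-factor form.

rank_ℚ(R)=3; free=3−3=0
SNF(R) diag = [3, 3, 6] → torsion [3, 3, 6]

Answer: M ≅ ℤ/3 ⊕ ℤ/3 ⊕ ℤ/6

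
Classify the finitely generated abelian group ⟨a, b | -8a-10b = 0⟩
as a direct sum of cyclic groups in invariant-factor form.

Answer: M ≅ ℤ^1 ⊕ ℤ/2

Derivation:
rank_ℚ(R)=1; free=2−1=1
SNF(R) diag = [2] → torsion [2]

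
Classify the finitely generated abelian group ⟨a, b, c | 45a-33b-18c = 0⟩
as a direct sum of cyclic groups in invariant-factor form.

Answer: M ≅ ℤ^2 ⊕ ℤ/3

Derivation:
rank_ℚ(R)=1; free=3−1=2
SNF(R) diag = [3] → torsion [3]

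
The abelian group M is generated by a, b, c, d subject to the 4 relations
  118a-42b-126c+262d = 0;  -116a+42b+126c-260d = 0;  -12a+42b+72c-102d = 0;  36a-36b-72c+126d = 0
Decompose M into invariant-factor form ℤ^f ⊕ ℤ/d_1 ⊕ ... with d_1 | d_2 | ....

Answer: M ≅ ℤ/2 ⊕ ℤ/6 ⊕ ℤ/18 ⊕ ℤ/54

Derivation:
rank_ℚ(R)=4; free=4−4=0
SNF(R) diag = [2, 6, 18, 54] → torsion [2, 6, 18, 54]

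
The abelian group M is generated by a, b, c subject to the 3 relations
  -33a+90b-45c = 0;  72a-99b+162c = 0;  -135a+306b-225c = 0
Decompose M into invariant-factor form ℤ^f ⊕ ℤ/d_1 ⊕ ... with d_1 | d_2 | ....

rank_ℚ(R)=3; free=3−3=0
SNF(R) diag = [3, 9, 18] → torsion [3, 9, 18]

Answer: M ≅ ℤ/3 ⊕ ℤ/9 ⊕ ℤ/18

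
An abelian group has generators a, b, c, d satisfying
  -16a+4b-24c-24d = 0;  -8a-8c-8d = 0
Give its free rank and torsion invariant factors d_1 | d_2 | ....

Answer: M ≅ ℤ^2 ⊕ ℤ/4 ⊕ ℤ/8

Derivation:
rank_ℚ(R)=2; free=4−2=2
SNF(R) diag = [4, 8] → torsion [4, 8]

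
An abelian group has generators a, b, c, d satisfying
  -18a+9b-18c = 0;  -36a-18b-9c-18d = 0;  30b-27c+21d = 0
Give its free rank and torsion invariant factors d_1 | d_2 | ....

rank_ℚ(R)=3; free=4−3=1
SNF(R) diag = [3, 9, 9] → torsion [3, 9, 9]

Answer: M ≅ ℤ^1 ⊕ ℤ/3 ⊕ ℤ/9 ⊕ ℤ/9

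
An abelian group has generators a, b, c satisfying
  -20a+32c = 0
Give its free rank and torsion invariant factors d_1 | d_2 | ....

rank_ℚ(R)=1; free=3−1=2
SNF(R) diag = [4] → torsion [4]

Answer: M ≅ ℤ^2 ⊕ ℤ/4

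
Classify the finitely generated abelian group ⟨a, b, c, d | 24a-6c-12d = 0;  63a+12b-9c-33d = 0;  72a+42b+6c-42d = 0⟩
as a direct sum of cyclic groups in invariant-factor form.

Answer: M ≅ ℤ^1 ⊕ ℤ/3 ⊕ ℤ/6 ⊕ ℤ/6

Derivation:
rank_ℚ(R)=3; free=4−3=1
SNF(R) diag = [3, 6, 6] → torsion [3, 6, 6]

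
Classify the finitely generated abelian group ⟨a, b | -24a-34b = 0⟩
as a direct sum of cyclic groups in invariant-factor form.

Answer: M ≅ ℤ^1 ⊕ ℤ/2

Derivation:
rank_ℚ(R)=1; free=2−1=1
SNF(R) diag = [2] → torsion [2]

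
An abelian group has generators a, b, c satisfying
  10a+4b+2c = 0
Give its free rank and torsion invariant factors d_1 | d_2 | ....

rank_ℚ(R)=1; free=3−1=2
SNF(R) diag = [2] → torsion [2]

Answer: M ≅ ℤ^2 ⊕ ℤ/2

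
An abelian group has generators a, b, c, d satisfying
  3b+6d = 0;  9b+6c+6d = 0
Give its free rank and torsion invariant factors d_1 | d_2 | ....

Answer: M ≅ ℤ^2 ⊕ ℤ/3 ⊕ ℤ/6

Derivation:
rank_ℚ(R)=2; free=4−2=2
SNF(R) diag = [3, 6] → torsion [3, 6]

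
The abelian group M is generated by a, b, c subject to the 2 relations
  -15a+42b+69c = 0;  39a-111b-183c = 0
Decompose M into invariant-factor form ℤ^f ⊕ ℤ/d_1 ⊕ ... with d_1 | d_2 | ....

rank_ℚ(R)=2; free=3−2=1
SNF(R) diag = [3, 9] → torsion [3, 9]

Answer: M ≅ ℤ^1 ⊕ ℤ/3 ⊕ ℤ/9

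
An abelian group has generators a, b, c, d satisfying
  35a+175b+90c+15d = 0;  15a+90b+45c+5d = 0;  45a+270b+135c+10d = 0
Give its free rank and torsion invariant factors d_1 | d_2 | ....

Answer: M ≅ ℤ^1 ⊕ ℤ/5 ⊕ ℤ/5 ⊕ ℤ/15

Derivation:
rank_ℚ(R)=3; free=4−3=1
SNF(R) diag = [5, 5, 15] → torsion [5, 5, 15]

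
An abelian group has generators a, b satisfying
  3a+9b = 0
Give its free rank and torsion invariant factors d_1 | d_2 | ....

Answer: M ≅ ℤ^1 ⊕ ℤ/3

Derivation:
rank_ℚ(R)=1; free=2−1=1
SNF(R) diag = [3] → torsion [3]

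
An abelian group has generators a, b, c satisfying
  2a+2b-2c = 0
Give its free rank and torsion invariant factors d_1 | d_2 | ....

rank_ℚ(R)=1; free=3−1=2
SNF(R) diag = [2] → torsion [2]

Answer: M ≅ ℤ^2 ⊕ ℤ/2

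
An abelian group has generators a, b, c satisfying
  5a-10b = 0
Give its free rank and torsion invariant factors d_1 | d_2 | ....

rank_ℚ(R)=1; free=3−1=2
SNF(R) diag = [5] → torsion [5]

Answer: M ≅ ℤ^2 ⊕ ℤ/5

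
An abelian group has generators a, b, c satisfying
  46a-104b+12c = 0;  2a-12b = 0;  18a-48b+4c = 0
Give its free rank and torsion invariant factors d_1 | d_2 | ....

rank_ℚ(R)=3; free=3−3=0
SNF(R) diag = [2, 4, 8] → torsion [2, 4, 8]

Answer: M ≅ ℤ/2 ⊕ ℤ/4 ⊕ ℤ/8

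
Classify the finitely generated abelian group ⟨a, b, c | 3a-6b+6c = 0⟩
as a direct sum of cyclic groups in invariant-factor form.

rank_ℚ(R)=1; free=3−1=2
SNF(R) diag = [3] → torsion [3]

Answer: M ≅ ℤ^2 ⊕ ℤ/3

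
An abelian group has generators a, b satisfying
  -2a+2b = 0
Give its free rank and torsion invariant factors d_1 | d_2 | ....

Answer: M ≅ ℤ^1 ⊕ ℤ/2

Derivation:
rank_ℚ(R)=1; free=2−1=1
SNF(R) diag = [2] → torsion [2]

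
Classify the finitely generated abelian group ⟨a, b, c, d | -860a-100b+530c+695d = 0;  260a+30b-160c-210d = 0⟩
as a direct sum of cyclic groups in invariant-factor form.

Answer: M ≅ ℤ^2 ⊕ ℤ/5 ⊕ ℤ/10

Derivation:
rank_ℚ(R)=2; free=4−2=2
SNF(R) diag = [5, 10] → torsion [5, 10]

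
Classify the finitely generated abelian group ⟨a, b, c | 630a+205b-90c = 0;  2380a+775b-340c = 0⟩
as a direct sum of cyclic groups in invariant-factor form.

Answer: M ≅ ℤ^1 ⊕ ℤ/5 ⊕ ℤ/10

Derivation:
rank_ℚ(R)=2; free=3−2=1
SNF(R) diag = [5, 10] → torsion [5, 10]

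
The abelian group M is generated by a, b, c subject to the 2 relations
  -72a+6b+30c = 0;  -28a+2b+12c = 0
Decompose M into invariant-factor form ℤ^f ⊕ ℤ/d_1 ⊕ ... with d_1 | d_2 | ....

Answer: M ≅ ℤ^1 ⊕ ℤ/2 ⊕ ℤ/6

Derivation:
rank_ℚ(R)=2; free=3−2=1
SNF(R) diag = [2, 6] → torsion [2, 6]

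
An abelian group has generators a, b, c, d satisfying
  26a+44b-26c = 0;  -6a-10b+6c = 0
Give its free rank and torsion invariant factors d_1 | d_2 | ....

rank_ℚ(R)=2; free=4−2=2
SNF(R) diag = [2, 2] → torsion [2, 2]

Answer: M ≅ ℤ^2 ⊕ ℤ/2 ⊕ ℤ/2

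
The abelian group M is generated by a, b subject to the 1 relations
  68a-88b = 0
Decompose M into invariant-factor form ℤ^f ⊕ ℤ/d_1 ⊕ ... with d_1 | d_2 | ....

rank_ℚ(R)=1; free=2−1=1
SNF(R) diag = [4] → torsion [4]

Answer: M ≅ ℤ^1 ⊕ ℤ/4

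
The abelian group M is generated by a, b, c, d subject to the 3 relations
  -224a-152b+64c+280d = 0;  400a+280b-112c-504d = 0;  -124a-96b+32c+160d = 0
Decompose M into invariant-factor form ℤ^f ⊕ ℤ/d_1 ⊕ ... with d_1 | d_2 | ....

Answer: M ≅ ℤ^1 ⊕ ℤ/4 ⊕ ℤ/8 ⊕ ℤ/16

Derivation:
rank_ℚ(R)=3; free=4−3=1
SNF(R) diag = [4, 8, 16] → torsion [4, 8, 16]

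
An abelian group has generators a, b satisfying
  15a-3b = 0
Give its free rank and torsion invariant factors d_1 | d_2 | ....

rank_ℚ(R)=1; free=2−1=1
SNF(R) diag = [3] → torsion [3]

Answer: M ≅ ℤ^1 ⊕ ℤ/3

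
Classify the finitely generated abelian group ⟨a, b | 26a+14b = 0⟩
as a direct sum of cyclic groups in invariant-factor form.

rank_ℚ(R)=1; free=2−1=1
SNF(R) diag = [2] → torsion [2]

Answer: M ≅ ℤ^1 ⊕ ℤ/2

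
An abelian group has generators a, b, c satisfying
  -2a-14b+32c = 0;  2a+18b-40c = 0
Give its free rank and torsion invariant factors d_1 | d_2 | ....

rank_ℚ(R)=2; free=3−2=1
SNF(R) diag = [2, 4] → torsion [2, 4]

Answer: M ≅ ℤ^1 ⊕ ℤ/2 ⊕ ℤ/4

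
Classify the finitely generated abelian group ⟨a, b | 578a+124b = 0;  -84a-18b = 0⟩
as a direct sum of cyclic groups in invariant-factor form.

Answer: M ≅ ℤ/2 ⊕ ℤ/6

Derivation:
rank_ℚ(R)=2; free=2−2=0
SNF(R) diag = [2, 6] → torsion [2, 6]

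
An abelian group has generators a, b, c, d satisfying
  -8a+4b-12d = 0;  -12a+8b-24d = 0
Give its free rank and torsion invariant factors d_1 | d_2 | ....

rank_ℚ(R)=2; free=4−2=2
SNF(R) diag = [4, 4] → torsion [4, 4]

Answer: M ≅ ℤ^2 ⊕ ℤ/4 ⊕ ℤ/4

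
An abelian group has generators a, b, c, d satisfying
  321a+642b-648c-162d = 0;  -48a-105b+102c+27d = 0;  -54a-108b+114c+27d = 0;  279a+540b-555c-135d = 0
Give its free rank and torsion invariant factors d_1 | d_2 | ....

Answer: M ≅ ℤ/3 ⊕ ℤ/3 ⊕ ℤ/9 ⊕ ℤ/27

Derivation:
rank_ℚ(R)=4; free=4−4=0
SNF(R) diag = [3, 3, 9, 27] → torsion [3, 3, 9, 27]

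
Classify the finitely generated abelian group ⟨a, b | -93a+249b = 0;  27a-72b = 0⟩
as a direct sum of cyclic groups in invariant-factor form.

rank_ℚ(R)=2; free=2−2=0
SNF(R) diag = [3, 9] → torsion [3, 9]

Answer: M ≅ ℤ/3 ⊕ ℤ/9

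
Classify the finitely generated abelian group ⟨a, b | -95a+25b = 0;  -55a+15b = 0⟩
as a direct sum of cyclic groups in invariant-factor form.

Answer: M ≅ ℤ/5 ⊕ ℤ/10

Derivation:
rank_ℚ(R)=2; free=2−2=0
SNF(R) diag = [5, 10] → torsion [5, 10]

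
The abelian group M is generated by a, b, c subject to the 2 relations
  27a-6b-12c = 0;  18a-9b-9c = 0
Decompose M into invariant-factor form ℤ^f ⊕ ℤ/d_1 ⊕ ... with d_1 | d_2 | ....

rank_ℚ(R)=2; free=3−2=1
SNF(R) diag = [3, 9] → torsion [3, 9]

Answer: M ≅ ℤ^1 ⊕ ℤ/3 ⊕ ℤ/9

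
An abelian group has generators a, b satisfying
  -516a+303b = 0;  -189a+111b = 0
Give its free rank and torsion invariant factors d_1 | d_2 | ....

rank_ℚ(R)=2; free=2−2=0
SNF(R) diag = [3, 3] → torsion [3, 3]

Answer: M ≅ ℤ/3 ⊕ ℤ/3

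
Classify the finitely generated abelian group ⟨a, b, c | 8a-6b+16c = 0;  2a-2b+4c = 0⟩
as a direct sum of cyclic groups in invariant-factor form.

Answer: M ≅ ℤ^1 ⊕ ℤ/2 ⊕ ℤ/2

Derivation:
rank_ℚ(R)=2; free=3−2=1
SNF(R) diag = [2, 2] → torsion [2, 2]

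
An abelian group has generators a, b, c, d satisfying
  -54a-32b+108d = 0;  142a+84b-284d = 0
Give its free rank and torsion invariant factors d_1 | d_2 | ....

Answer: M ≅ ℤ^2 ⊕ ℤ/2 ⊕ ℤ/4

Derivation:
rank_ℚ(R)=2; free=4−2=2
SNF(R) diag = [2, 4] → torsion [2, 4]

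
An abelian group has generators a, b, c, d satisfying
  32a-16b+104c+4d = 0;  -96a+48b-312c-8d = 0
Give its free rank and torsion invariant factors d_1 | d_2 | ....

rank_ℚ(R)=2; free=4−2=2
SNF(R) diag = [4, 8] → torsion [4, 8]

Answer: M ≅ ℤ^2 ⊕ ℤ/4 ⊕ ℤ/8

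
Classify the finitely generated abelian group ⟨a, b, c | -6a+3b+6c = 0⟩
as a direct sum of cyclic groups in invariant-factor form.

Answer: M ≅ ℤ^2 ⊕ ℤ/3

Derivation:
rank_ℚ(R)=1; free=3−1=2
SNF(R) diag = [3] → torsion [3]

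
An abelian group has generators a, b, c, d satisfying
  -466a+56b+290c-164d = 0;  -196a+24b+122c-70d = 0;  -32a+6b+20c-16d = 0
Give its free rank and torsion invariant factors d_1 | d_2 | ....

rank_ℚ(R)=3; free=4−3=1
SNF(R) diag = [2, 2, 2] → torsion [2, 2, 2]

Answer: M ≅ ℤ^1 ⊕ ℤ/2 ⊕ ℤ/2 ⊕ ℤ/2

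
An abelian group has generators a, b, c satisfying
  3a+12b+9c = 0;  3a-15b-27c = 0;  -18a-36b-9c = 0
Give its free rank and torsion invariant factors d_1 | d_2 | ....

rank_ℚ(R)=3; free=3−3=0
SNF(R) diag = [3, 9, 9] → torsion [3, 9, 9]

Answer: M ≅ ℤ/3 ⊕ ℤ/9 ⊕ ℤ/9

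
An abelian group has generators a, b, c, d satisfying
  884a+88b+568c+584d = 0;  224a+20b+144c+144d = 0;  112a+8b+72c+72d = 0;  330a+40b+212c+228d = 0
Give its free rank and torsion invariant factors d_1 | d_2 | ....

rank_ℚ(R)=4; free=4−4=0
SNF(R) diag = [2, 4, 8, 16] → torsion [2, 4, 8, 16]

Answer: M ≅ ℤ/2 ⊕ ℤ/4 ⊕ ℤ/8 ⊕ ℤ/16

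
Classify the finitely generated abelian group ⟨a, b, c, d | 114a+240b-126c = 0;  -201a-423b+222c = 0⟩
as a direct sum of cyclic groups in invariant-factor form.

rank_ℚ(R)=2; free=4−2=2
SNF(R) diag = [3, 6] → torsion [3, 6]

Answer: M ≅ ℤ^2 ⊕ ℤ/3 ⊕ ℤ/6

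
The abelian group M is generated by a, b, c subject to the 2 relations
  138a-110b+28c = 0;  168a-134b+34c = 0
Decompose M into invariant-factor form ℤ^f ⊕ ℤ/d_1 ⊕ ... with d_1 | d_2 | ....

rank_ℚ(R)=2; free=3−2=1
SNF(R) diag = [2, 6] → torsion [2, 6]

Answer: M ≅ ℤ^1 ⊕ ℤ/2 ⊕ ℤ/6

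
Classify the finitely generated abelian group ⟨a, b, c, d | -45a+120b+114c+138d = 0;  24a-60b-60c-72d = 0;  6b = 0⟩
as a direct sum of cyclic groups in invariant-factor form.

rank_ℚ(R)=3; free=4−3=1
SNF(R) diag = [3, 6, 12] → torsion [3, 6, 12]

Answer: M ≅ ℤ^1 ⊕ ℤ/3 ⊕ ℤ/6 ⊕ ℤ/12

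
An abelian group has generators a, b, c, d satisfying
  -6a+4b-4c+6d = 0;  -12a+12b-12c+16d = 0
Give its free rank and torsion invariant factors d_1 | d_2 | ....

Answer: M ≅ ℤ^2 ⊕ ℤ/2 ⊕ ℤ/4

Derivation:
rank_ℚ(R)=2; free=4−2=2
SNF(R) diag = [2, 4] → torsion [2, 4]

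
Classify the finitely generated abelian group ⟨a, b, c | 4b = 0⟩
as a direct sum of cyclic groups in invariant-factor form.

rank_ℚ(R)=1; free=3−1=2
SNF(R) diag = [4] → torsion [4]

Answer: M ≅ ℤ^2 ⊕ ℤ/4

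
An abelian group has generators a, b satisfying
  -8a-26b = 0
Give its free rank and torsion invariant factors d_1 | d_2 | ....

rank_ℚ(R)=1; free=2−1=1
SNF(R) diag = [2] → torsion [2]

Answer: M ≅ ℤ^1 ⊕ ℤ/2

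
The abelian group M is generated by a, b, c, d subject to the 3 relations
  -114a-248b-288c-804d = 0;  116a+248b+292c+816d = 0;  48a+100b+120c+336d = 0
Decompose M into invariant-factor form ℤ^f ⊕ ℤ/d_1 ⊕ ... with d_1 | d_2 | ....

Answer: M ≅ ℤ^1 ⊕ ℤ/2 ⊕ ℤ/4 ⊕ ℤ/12

Derivation:
rank_ℚ(R)=3; free=4−3=1
SNF(R) diag = [2, 4, 12] → torsion [2, 4, 12]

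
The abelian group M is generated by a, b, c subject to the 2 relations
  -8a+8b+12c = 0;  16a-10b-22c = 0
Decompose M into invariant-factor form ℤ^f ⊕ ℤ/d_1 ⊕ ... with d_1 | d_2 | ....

Answer: M ≅ ℤ^1 ⊕ ℤ/2 ⊕ ℤ/4

Derivation:
rank_ℚ(R)=2; free=3−2=1
SNF(R) diag = [2, 4] → torsion [2, 4]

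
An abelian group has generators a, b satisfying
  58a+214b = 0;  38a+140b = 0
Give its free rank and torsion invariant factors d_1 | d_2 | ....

rank_ℚ(R)=2; free=2−2=0
SNF(R) diag = [2, 6] → torsion [2, 6]

Answer: M ≅ ℤ/2 ⊕ ℤ/6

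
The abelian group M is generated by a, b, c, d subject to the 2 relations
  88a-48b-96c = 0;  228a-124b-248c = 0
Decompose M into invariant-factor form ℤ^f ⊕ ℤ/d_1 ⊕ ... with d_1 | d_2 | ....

Answer: M ≅ ℤ^2 ⊕ ℤ/4 ⊕ ℤ/8

Derivation:
rank_ℚ(R)=2; free=4−2=2
SNF(R) diag = [4, 8] → torsion [4, 8]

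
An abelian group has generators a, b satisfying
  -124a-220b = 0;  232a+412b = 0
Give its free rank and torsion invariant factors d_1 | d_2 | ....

rank_ℚ(R)=2; free=2−2=0
SNF(R) diag = [4, 12] → torsion [4, 12]

Answer: M ≅ ℤ/4 ⊕ ℤ/12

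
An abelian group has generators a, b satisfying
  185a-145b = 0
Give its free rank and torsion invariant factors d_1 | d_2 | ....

Answer: M ≅ ℤ^1 ⊕ ℤ/5

Derivation:
rank_ℚ(R)=1; free=2−1=1
SNF(R) diag = [5] → torsion [5]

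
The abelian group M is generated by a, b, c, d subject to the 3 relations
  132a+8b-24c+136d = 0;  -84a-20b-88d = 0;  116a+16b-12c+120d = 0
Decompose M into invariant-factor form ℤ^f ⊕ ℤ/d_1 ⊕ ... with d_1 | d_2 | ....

rank_ℚ(R)=3; free=4−3=1
SNF(R) diag = [4, 4, 12] → torsion [4, 4, 12]

Answer: M ≅ ℤ^1 ⊕ ℤ/4 ⊕ ℤ/4 ⊕ ℤ/12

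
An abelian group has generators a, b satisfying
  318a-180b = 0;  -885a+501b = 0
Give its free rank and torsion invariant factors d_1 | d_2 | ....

rank_ℚ(R)=2; free=2−2=0
SNF(R) diag = [3, 6] → torsion [3, 6]

Answer: M ≅ ℤ/3 ⊕ ℤ/6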